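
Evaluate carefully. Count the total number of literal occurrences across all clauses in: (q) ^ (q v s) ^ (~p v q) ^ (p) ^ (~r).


Counting literals in each clause:
Clause 1: 1 literal(s)
Clause 2: 2 literal(s)
Clause 3: 2 literal(s)
Clause 4: 1 literal(s)
Clause 5: 1 literal(s)
Total = 7

7


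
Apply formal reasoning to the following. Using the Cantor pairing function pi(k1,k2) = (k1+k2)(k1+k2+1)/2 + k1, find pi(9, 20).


k1 + k2 = 29
(k1+k2)(k1+k2+1)/2 = 29 * 30 / 2 = 435
pi = 435 + 9 = 444

444


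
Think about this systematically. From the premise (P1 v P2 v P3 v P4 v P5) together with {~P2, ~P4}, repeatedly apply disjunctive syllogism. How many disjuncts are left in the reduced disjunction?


Original disjuncts (5): P1, P2, P3, P4, P5
Negated (eliminate): ~P2, ~P4
Remaining disjuncts: P1, P3, P5
Count = 5 - 2 = 3

3


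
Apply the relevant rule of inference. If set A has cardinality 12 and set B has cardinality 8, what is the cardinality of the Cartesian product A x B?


The Cartesian product A x B contains all ordered pairs (a, b).
|A x B| = |A| * |B| = 12 * 8 = 96

96


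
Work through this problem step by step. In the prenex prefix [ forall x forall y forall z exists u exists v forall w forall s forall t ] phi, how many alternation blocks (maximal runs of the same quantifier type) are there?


Quantifier-type sequence: A A A E E A A A  (A=forall, E=exists)
Group into maximal same-type runs:
  Ax3 | Ex2 | Ax3
Number of blocks = 3

3


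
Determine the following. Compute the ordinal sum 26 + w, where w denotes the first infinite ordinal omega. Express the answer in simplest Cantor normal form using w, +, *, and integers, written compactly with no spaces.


Compute 26 + w.
Ordinal + is associative but NOT commutative; for finite n>0, n + w = w but w + n stays w+n.
Any finite left addend is absorbed by w on the right: 26 + w = w.
Result = w

w


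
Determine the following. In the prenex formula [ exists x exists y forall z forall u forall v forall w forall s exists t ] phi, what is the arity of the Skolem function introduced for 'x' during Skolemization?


Quantifier prefix: exists x exists y forall z forall u forall v forall w forall s exists t
'x' is existentially quantified at position 1.
No universal quantifiers precede it.
Skolem function arity = 0 (a Skolem constant)

0


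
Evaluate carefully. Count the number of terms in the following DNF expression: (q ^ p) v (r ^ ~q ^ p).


A DNF formula is a disjunction of terms (conjunctions).
Terms are separated by v.
Counting the disjuncts: 2 terms.

2


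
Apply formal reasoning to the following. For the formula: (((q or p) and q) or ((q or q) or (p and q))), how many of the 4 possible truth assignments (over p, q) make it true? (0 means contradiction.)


Check all 4 assignments:
p=0, q=0: 0
p=0, q=1: 1
p=1, q=0: 0
p=1, q=1: 1
Count of True = 2

2


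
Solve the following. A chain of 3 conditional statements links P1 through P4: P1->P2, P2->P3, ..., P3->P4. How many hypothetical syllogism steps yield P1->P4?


With 3 implications in a chain connecting 4 propositions:
P1->P2, P2->P3, ..., P3->P4
Steps needed = (number of implications) - 1 = 3 - 1 = 2

2


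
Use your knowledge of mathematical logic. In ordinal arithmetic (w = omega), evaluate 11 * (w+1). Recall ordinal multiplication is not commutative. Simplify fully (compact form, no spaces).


Compute 11 * (w+1).
Ordinal * is associative and left-distributive over +, but NOT commutative; for finite n>1, n*w = w but w*n stays w*n.
By left-distributivity: 11 * (w+1) = 11*w + 11*1 = w + 11 = w+11.
Result = w+11

w+11


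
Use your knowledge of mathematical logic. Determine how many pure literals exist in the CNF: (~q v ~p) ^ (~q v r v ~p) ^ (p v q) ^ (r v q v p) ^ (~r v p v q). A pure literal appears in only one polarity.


Check each variable for pure literal status:
p: mixed (not pure)
q: mixed (not pure)
r: mixed (not pure)
Pure literal count = 0

0


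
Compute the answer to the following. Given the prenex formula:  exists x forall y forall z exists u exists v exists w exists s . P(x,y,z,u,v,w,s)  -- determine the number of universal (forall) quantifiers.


Quantifier prefix: exists x forall y forall z exists u exists v exists w exists s
Mark each quantifier type:
  E U U E E E E
Universal count = 2, Existential count = 5
Asked for universal (forall) quantifiers: 2

2


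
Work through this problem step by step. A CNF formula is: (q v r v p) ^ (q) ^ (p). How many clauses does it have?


A CNF formula is a conjunction of clauses.
Clauses are separated by ^.
Counting the conjuncts: 3 clauses.

3


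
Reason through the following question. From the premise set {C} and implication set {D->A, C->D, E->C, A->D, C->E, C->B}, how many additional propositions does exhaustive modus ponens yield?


Initial facts: {C}
Apply modus ponens to closure:
  C and C->D  =>  D
  C and C->E  =>  E
  C and C->B  =>  B
  D and D->A  =>  A
Final known: {A, B, C, D, E}
New propositions: {A, B, D, E}
Count = 4

4


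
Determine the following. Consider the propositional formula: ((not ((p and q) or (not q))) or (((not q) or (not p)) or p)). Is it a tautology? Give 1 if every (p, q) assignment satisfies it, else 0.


Check all 4 assignments:
p=0, q=0: 1
p=0, q=1: 1
p=1, q=0: 1
p=1, q=1: 1
Satisfying count = 4/4.
Tautology iff count = 4: yes.

1


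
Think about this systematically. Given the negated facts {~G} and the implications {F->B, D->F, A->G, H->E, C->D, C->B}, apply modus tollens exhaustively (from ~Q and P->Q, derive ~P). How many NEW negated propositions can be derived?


Initial negated facts: {~G}
Apply modus tollens to closure:
  ~G and A->G  =>  ~A
Final negated: {~A, ~G}
New negations: {~A}
Count = 1

1


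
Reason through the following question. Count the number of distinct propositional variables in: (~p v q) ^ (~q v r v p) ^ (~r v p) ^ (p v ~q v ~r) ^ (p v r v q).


Identify each variable that appears in the formula.
Variables found: p, q, r
Count = 3

3


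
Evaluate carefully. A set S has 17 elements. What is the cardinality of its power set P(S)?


The power set of a set with n elements has 2^n elements.
|P(S)| = 2^17 = 131072

131072


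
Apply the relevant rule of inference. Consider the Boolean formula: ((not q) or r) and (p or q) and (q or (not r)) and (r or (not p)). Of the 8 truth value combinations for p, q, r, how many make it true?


Evaluate all 8 assignments for p, q, r:
p=0, q=0, r=0: 0
p=0, q=0, r=1: 0
p=0, q=1, r=0: 0
p=0, q=1, r=1: 1
p=1, q=0, r=0: 0
p=1, q=0, r=1: 0
p=1, q=1, r=0: 0
p=1, q=1, r=1: 1
Satisfying count = 2

2


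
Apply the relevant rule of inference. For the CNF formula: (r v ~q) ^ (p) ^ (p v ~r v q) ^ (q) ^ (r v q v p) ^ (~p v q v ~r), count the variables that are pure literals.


Check each variable for pure literal status:
p: mixed (not pure)
q: mixed (not pure)
r: mixed (not pure)
Pure literal count = 0

0


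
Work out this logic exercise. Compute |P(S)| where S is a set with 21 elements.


The power set of a set with n elements has 2^n elements.
|P(S)| = 2^21 = 2097152

2097152


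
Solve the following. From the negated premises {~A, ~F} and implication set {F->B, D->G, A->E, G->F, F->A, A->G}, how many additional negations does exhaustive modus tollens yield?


Initial negated facts: {~A, ~F}
Apply modus tollens to closure:
  ~F and G->F  =>  ~G
  ~G and D->G  =>  ~D
Final negated: {~A, ~D, ~F, ~G}
New negations: {~D, ~G}
Count = 2

2


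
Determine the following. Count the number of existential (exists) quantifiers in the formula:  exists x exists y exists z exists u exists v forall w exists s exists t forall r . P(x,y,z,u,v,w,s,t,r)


Quantifier prefix: exists x exists y exists z exists u exists v forall w exists s exists t forall r
Mark each quantifier type:
  E E E E E U E E U
Universal count = 2, Existential count = 7
Asked for existential (exists) quantifiers: 7

7


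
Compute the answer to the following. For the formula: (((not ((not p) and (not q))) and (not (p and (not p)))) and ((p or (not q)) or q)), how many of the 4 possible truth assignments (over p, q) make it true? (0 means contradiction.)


Check all 4 assignments:
p=0, q=0: 0
p=0, q=1: 1
p=1, q=0: 1
p=1, q=1: 1
Count of True = 3

3


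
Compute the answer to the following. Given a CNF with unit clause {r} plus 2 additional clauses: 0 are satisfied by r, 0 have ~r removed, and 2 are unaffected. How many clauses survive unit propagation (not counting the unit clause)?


Satisfied (removed): 0
Shortened (remain): 0
Unchanged (remain): 2
Remaining = 0 + 2 = 2

2


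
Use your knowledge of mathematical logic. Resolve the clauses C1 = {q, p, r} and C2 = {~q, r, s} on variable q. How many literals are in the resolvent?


Remove q from C1 and ~q from C2.
C1 remainder: {p, r}
C2 remainder: {r, s}
Union (resolvent): {p, r, s}
Resolvent has 3 literal(s).

3


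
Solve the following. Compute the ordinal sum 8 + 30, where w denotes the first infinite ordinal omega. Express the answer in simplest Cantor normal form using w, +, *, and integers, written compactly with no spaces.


Compute 8 + 30.
Ordinal + is associative but NOT commutative; for finite n>0, n + w = w but w + n stays w+n.
Both operands finite; ordinal + agrees with natural +: 8 + 30 = 38.
Result = 38

38


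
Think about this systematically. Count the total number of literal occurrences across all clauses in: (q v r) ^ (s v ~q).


Counting literals in each clause:
Clause 1: 2 literal(s)
Clause 2: 2 literal(s)
Total = 4

4


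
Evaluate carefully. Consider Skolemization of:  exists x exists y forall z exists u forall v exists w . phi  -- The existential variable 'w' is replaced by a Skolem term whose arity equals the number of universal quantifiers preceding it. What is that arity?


Quantifier prefix: exists x exists y forall z exists u forall v exists w
'w' is existentially quantified at position 6.
Universal variables preceding it: z, v
Skolem function arity = 2

2


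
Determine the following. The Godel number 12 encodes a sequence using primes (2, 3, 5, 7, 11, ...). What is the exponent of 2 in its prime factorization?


Factorize 12 by dividing by 2 repeatedly.
Division steps: 2 divides 12 exactly 2 time(s).
Exponent of 2 = 2

2


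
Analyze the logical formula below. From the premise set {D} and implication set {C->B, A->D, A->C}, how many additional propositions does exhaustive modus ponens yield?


Initial facts: {D}
Apply modus ponens to closure:
  (no implication fires)
Final known: {D}
New propositions: {(none)}
Count = 0

0


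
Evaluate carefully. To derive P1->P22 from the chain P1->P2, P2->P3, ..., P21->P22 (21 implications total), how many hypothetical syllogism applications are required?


With 21 implications in a chain connecting 22 propositions:
P1->P2, P2->P3, ..., P21->P22
Steps needed = (number of implications) - 1 = 21 - 1 = 20

20


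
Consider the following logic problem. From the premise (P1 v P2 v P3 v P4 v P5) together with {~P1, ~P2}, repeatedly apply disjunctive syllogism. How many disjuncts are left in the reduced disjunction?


Original disjuncts (5): P1, P2, P3, P4, P5
Negated (eliminate): ~P1, ~P2
Remaining disjuncts: P3, P4, P5
Count = 5 - 2 = 3

3


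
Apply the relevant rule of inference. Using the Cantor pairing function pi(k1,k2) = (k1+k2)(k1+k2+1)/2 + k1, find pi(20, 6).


k1 + k2 = 26
(k1+k2)(k1+k2+1)/2 = 26 * 27 / 2 = 351
pi = 351 + 20 = 371

371


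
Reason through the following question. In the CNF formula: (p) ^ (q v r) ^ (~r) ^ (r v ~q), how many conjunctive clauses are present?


A CNF formula is a conjunction of clauses.
Clauses are separated by ^.
Counting the conjuncts: 4 clauses.

4


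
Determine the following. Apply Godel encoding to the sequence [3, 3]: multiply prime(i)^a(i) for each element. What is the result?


Encode each element as an exponent of the corresponding prime:
  2^3 = 8
  3^3 = 27
Product = 8 * 27 = 216

216


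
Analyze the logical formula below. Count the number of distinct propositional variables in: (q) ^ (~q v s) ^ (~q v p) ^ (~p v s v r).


Identify each variable that appears in the formula.
Variables found: p, q, r, s
Count = 4

4


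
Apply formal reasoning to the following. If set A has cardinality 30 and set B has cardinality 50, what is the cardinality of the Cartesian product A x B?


The Cartesian product A x B contains all ordered pairs (a, b).
|A x B| = |A| * |B| = 30 * 50 = 1500

1500


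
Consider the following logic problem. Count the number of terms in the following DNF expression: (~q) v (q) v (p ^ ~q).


A DNF formula is a disjunction of terms (conjunctions).
Terms are separated by v.
Counting the disjuncts: 3 terms.

3


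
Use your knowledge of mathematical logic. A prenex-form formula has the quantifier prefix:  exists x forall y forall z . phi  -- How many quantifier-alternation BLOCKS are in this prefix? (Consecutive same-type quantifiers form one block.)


Quantifier-type sequence: E A A  (A=forall, E=exists)
Group into maximal same-type runs:
  Ex1 | Ax2
Number of blocks = 2

2


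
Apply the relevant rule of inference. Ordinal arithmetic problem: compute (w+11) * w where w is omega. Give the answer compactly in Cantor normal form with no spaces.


Compute (w+11) * w.
Ordinal * is associative and left-distributive over +, but NOT commutative; for finite n>1, n*w = w but w*n stays w*n.
(w+11) * w = sup{(w+11)*k : k<w} = sup{w*k+11} = w^2 (the +11 tail is absorbed in the limit).
Result = w^2

w^2


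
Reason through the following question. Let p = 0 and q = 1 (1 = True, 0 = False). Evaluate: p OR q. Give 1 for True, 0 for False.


p = 0, q = 1
Operation: p OR q
Evaluate: 0 OR 1 = 1

1


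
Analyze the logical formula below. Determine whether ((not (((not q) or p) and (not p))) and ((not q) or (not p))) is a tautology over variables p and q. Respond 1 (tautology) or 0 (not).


Check all 4 assignments:
p=0, q=0: 0
p=0, q=1: 1
p=1, q=0: 1
p=1, q=1: 0
Satisfying count = 2/4.
Tautology iff count = 4: no.

0


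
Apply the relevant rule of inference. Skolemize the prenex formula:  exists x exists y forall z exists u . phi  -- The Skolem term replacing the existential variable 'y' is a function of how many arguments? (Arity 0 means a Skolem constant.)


Quantifier prefix: exists x exists y forall z exists u
'y' is existentially quantified at position 2.
No universal quantifiers precede it.
Skolem function arity = 0 (a Skolem constant)

0


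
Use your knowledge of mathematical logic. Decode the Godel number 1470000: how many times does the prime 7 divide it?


Factorize 1470000 by dividing by 7 repeatedly.
Division steps: 7 divides 1470000 exactly 2 time(s).
Exponent of 7 = 2

2


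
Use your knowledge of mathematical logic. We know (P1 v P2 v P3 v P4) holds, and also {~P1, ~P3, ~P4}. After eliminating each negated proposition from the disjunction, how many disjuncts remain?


Original disjuncts (4): P1, P2, P3, P4
Negated (eliminate): ~P1, ~P3, ~P4
Remaining disjuncts: P2
Count = 4 - 3 = 1

1


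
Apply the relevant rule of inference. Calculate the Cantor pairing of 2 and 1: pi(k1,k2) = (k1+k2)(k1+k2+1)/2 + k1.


k1 + k2 = 3
(k1+k2)(k1+k2+1)/2 = 3 * 4 / 2 = 6
pi = 6 + 2 = 8

8


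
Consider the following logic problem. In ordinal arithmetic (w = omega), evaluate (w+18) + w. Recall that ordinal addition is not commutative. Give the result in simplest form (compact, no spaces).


Compute (w+18) + w.
Ordinal + is associative but NOT commutative; for finite n>0, n + w = w but w + n stays w+n.
(w+18) + w = w + (18+w) = w + w = w*2 (the finite tail 18 is absorbed by the right w).
Result = w*2

w*2


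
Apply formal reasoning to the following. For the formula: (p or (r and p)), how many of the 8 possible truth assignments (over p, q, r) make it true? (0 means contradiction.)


Check all 8 assignments:
p=0, q=0, r=0: 0
p=0, q=0, r=1: 0
p=0, q=1, r=0: 0
p=0, q=1, r=1: 0
p=1, q=0, r=0: 1
p=1, q=0, r=1: 1
p=1, q=1, r=0: 1
p=1, q=1, r=1: 1
Count of True = 4

4


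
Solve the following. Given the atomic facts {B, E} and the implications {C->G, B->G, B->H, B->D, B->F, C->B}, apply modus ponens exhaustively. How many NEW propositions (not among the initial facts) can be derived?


Initial facts: {B, E}
Apply modus ponens to closure:
  B and B->G  =>  G
  B and B->H  =>  H
  B and B->D  =>  D
  B and B->F  =>  F
Final known: {B, D, E, F, G, H}
New propositions: {D, F, G, H}
Count = 4

4


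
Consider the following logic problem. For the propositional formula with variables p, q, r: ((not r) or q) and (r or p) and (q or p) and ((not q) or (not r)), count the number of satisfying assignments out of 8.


Evaluate all 8 assignments for p, q, r:
p=0, q=0, r=0: 0
p=0, q=0, r=1: 0
p=0, q=1, r=0: 0
p=0, q=1, r=1: 0
p=1, q=0, r=0: 1
p=1, q=0, r=1: 0
p=1, q=1, r=0: 1
p=1, q=1, r=1: 0
Satisfying count = 2

2


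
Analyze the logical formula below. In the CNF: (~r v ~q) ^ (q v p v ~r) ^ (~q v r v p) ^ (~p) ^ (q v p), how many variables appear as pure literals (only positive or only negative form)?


Check each variable for pure literal status:
p: mixed (not pure)
q: mixed (not pure)
r: mixed (not pure)
Pure literal count = 0

0


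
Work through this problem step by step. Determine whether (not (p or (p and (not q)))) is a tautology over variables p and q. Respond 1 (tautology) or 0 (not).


Check all 4 assignments:
p=0, q=0: 1
p=0, q=1: 1
p=1, q=0: 0
p=1, q=1: 0
Satisfying count = 2/4.
Tautology iff count = 4: no.

0


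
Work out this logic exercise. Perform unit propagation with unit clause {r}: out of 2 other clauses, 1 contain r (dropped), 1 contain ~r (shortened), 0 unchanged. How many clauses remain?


Satisfied (removed): 1
Shortened (remain): 1
Unchanged (remain): 0
Remaining = 1 + 0 = 1

1


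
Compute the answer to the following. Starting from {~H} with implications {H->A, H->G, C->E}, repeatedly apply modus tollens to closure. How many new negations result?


Initial negated facts: {~H}
Apply modus tollens to closure:
  (no implication fires)
Final negated: {~H}
New negations: {(none)}
Count = 0

0


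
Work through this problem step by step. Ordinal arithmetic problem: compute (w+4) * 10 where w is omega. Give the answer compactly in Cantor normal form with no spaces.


Compute (w+4) * 10.
Ordinal * is associative and left-distributive over +, but NOT commutative; for finite n>1, n*w = w but w*n stays w*n.
(w+4) * 10 = (w+4) repeated 10 times. Each intermediate +4 is absorbed by the following w; only the last survives: w*10+4.
Result = w*10+4

w*10+4


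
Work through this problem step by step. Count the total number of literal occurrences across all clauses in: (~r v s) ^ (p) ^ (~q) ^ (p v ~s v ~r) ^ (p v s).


Counting literals in each clause:
Clause 1: 2 literal(s)
Clause 2: 1 literal(s)
Clause 3: 1 literal(s)
Clause 4: 3 literal(s)
Clause 5: 2 literal(s)
Total = 9

9


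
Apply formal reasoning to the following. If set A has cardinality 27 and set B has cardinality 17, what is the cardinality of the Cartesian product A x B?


The Cartesian product A x B contains all ordered pairs (a, b).
|A x B| = |A| * |B| = 27 * 17 = 459

459


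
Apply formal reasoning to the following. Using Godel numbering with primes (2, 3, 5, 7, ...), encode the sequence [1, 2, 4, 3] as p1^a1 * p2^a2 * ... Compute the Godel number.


Encode each element as an exponent of the corresponding prime:
  2^1 = 2
  3^2 = 9
  5^4 = 625
  7^3 = 343
Product = 2 * 9 * 625 * 343 = 3858750

3858750


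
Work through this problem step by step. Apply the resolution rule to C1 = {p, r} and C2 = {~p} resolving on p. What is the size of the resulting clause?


Remove p from C1 and ~p from C2.
C1 remainder: {r}
C2 remainder: {}
Union (resolvent): {r}
Resolvent has 1 literal(s).

1


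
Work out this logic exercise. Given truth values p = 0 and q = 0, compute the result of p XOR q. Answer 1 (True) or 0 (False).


p = 0, q = 0
Operation: p XOR q
Evaluate: 0 XOR 0 = 0

0


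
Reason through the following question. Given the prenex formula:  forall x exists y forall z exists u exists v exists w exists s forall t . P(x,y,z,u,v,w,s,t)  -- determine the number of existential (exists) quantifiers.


Quantifier prefix: forall x exists y forall z exists u exists v exists w exists s forall t
Mark each quantifier type:
  U E U E E E E U
Universal count = 3, Existential count = 5
Asked for existential (exists) quantifiers: 5

5


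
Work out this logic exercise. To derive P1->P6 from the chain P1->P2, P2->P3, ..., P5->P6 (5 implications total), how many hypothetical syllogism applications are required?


With 5 implications in a chain connecting 6 propositions:
P1->P2, P2->P3, ..., P5->P6
Steps needed = (number of implications) - 1 = 5 - 1 = 4

4


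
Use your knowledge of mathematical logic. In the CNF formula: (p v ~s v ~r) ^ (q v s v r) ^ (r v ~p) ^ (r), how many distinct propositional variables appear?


Identify each variable that appears in the formula.
Variables found: p, q, r, s
Count = 4

4


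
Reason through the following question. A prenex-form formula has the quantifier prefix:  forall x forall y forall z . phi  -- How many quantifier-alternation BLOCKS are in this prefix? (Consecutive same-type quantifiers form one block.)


Quantifier-type sequence: A A A  (A=forall, E=exists)
Group into maximal same-type runs:
  Ax3
Number of blocks = 1

1


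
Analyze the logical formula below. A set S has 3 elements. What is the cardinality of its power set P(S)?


The power set of a set with n elements has 2^n elements.
|P(S)| = 2^3 = 8

8


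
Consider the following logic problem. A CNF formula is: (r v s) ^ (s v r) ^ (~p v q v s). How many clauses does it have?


A CNF formula is a conjunction of clauses.
Clauses are separated by ^.
Counting the conjuncts: 3 clauses.

3


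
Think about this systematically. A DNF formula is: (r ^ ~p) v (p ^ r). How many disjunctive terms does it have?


A DNF formula is a disjunction of terms (conjunctions).
Terms are separated by v.
Counting the disjuncts: 2 terms.

2


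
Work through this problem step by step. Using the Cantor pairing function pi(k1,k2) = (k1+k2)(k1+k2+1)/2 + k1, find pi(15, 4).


k1 + k2 = 19
(k1+k2)(k1+k2+1)/2 = 19 * 20 / 2 = 190
pi = 190 + 15 = 205

205


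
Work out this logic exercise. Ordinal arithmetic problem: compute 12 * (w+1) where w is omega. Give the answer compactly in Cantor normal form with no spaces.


Compute 12 * (w+1).
Ordinal * is associative and left-distributive over +, but NOT commutative; for finite n>1, n*w = w but w*n stays w*n.
By left-distributivity: 12 * (w+1) = 12*w + 12*1 = w + 12 = w+12.
Result = w+12

w+12


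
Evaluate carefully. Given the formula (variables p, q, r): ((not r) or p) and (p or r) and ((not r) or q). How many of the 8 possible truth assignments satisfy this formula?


Evaluate all 8 assignments for p, q, r:
p=0, q=0, r=0: 0
p=0, q=0, r=1: 0
p=0, q=1, r=0: 0
p=0, q=1, r=1: 0
p=1, q=0, r=0: 1
p=1, q=0, r=1: 0
p=1, q=1, r=0: 1
p=1, q=1, r=1: 1
Satisfying count = 3

3


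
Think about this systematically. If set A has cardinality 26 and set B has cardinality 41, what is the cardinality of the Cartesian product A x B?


The Cartesian product A x B contains all ordered pairs (a, b).
|A x B| = |A| * |B| = 26 * 41 = 1066

1066


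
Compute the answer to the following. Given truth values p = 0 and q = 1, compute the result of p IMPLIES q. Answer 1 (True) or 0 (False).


p = 0, q = 1
Operation: p IMPLIES q
Evaluate: 0 IMPLIES 1 = 1

1


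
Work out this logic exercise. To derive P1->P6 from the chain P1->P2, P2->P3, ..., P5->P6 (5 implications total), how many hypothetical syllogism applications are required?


With 5 implications in a chain connecting 6 propositions:
P1->P2, P2->P3, ..., P5->P6
Steps needed = (number of implications) - 1 = 5 - 1 = 4

4


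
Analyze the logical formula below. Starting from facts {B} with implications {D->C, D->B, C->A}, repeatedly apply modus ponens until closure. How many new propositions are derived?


Initial facts: {B}
Apply modus ponens to closure:
  (no implication fires)
Final known: {B}
New propositions: {(none)}
Count = 0

0


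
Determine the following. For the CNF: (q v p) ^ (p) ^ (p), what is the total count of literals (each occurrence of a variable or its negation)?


Counting literals in each clause:
Clause 1: 2 literal(s)
Clause 2: 1 literal(s)
Clause 3: 1 literal(s)
Total = 4

4


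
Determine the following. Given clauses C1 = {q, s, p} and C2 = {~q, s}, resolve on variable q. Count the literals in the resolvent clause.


Remove q from C1 and ~q from C2.
C1 remainder: {s, p}
C2 remainder: {s}
Union (resolvent): {p, s}
Resolvent has 2 literal(s).

2


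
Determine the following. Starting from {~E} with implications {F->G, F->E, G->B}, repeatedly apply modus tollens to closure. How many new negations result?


Initial negated facts: {~E}
Apply modus tollens to closure:
  ~E and F->E  =>  ~F
Final negated: {~E, ~F}
New negations: {~F}
Count = 1

1


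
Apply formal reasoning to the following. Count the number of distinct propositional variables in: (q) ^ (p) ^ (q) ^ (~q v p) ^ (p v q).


Identify each variable that appears in the formula.
Variables found: p, q
Count = 2

2


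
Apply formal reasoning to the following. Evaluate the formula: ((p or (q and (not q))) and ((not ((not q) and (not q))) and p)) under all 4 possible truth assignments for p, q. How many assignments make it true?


Check all 4 assignments:
p=0, q=0: 0
p=0, q=1: 0
p=1, q=0: 0
p=1, q=1: 1
Count of True = 1

1


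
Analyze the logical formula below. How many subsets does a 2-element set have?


The power set of a set with n elements has 2^n elements.
|P(S)| = 2^2 = 4

4


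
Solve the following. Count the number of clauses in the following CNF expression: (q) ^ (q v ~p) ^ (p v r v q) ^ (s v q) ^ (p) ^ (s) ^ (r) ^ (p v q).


A CNF formula is a conjunction of clauses.
Clauses are separated by ^.
Counting the conjuncts: 8 clauses.

8


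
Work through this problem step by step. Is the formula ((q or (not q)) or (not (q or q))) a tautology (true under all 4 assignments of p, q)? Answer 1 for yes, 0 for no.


Check all 4 assignments:
p=0, q=0: 1
p=0, q=1: 1
p=1, q=0: 1
p=1, q=1: 1
Satisfying count = 4/4.
Tautology iff count = 4: yes.

1


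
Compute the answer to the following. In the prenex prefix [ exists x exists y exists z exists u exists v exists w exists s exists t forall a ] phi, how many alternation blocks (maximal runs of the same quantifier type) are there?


Quantifier-type sequence: E E E E E E E E A  (A=forall, E=exists)
Group into maximal same-type runs:
  Ex8 | Ax1
Number of blocks = 2

2


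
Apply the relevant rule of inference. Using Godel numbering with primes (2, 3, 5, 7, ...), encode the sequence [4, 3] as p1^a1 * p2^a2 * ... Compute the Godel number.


Encode each element as an exponent of the corresponding prime:
  2^4 = 16
  3^3 = 27
Product = 16 * 27 = 432

432


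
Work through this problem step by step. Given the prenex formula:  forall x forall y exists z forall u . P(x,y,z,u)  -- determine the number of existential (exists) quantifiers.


Quantifier prefix: forall x forall y exists z forall u
Mark each quantifier type:
  U U E U
Universal count = 3, Existential count = 1
Asked for existential (exists) quantifiers: 1

1


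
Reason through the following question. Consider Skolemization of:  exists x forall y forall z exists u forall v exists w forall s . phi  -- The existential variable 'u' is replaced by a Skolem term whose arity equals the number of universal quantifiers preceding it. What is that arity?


Quantifier prefix: exists x forall y forall z exists u forall v exists w forall s
'u' is existentially quantified at position 4.
Universal variables preceding it: y, z
Skolem function arity = 2

2


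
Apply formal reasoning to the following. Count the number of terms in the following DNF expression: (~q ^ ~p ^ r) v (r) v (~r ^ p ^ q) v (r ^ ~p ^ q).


A DNF formula is a disjunction of terms (conjunctions).
Terms are separated by v.
Counting the disjuncts: 4 terms.

4


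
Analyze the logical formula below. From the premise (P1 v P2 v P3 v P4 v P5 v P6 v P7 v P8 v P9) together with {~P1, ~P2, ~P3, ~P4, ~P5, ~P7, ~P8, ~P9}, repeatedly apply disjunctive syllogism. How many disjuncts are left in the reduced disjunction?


Original disjuncts (9): P1, P2, P3, P4, P5, P6, P7, P8, P9
Negated (eliminate): ~P1, ~P2, ~P3, ~P4, ~P5, ~P7, ~P8, ~P9
Remaining disjuncts: P6
Count = 9 - 8 = 1

1


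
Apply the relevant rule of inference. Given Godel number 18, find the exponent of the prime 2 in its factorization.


Factorize 18 by dividing by 2 repeatedly.
Division steps: 2 divides 18 exactly 1 time(s).
Exponent of 2 = 1

1


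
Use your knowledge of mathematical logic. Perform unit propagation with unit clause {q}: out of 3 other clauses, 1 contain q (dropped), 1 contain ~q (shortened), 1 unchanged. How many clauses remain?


Satisfied (removed): 1
Shortened (remain): 1
Unchanged (remain): 1
Remaining = 1 + 1 = 2

2


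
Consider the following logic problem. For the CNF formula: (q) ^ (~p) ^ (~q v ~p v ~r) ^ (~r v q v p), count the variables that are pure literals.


Check each variable for pure literal status:
p: mixed (not pure)
q: mixed (not pure)
r: pure negative
Pure literal count = 1

1


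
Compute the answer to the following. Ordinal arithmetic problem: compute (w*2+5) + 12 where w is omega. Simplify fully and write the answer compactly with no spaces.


Compute (w*2+5) + 12.
Ordinal + is associative but NOT commutative; for finite n>0, n + w = w but w + n stays w+n.
By associativity: (w*2+5) + 12 = w*2 + (5+12) = w*2+17.
Result = w*2+17

w*2+17


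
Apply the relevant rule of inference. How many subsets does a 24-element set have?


The power set of a set with n elements has 2^n elements.
|P(S)| = 2^24 = 16777216

16777216


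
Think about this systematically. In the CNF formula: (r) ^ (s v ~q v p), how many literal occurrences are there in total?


Counting literals in each clause:
Clause 1: 1 literal(s)
Clause 2: 3 literal(s)
Total = 4

4


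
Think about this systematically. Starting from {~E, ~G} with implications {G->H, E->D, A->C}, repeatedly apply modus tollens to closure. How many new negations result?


Initial negated facts: {~E, ~G}
Apply modus tollens to closure:
  (no implication fires)
Final negated: {~E, ~G}
New negations: {(none)}
Count = 0

0


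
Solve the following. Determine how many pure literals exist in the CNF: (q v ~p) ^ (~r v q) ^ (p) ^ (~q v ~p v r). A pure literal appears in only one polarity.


Check each variable for pure literal status:
p: mixed (not pure)
q: mixed (not pure)
r: mixed (not pure)
Pure literal count = 0

0


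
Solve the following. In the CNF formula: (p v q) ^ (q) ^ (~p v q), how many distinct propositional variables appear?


Identify each variable that appears in the formula.
Variables found: p, q
Count = 2

2


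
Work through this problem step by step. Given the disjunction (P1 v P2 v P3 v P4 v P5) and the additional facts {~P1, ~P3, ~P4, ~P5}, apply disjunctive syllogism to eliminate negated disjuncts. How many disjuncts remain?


Original disjuncts (5): P1, P2, P3, P4, P5
Negated (eliminate): ~P1, ~P3, ~P4, ~P5
Remaining disjuncts: P2
Count = 5 - 4 = 1

1


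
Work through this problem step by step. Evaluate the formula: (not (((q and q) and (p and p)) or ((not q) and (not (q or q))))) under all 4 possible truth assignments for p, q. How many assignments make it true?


Check all 4 assignments:
p=0, q=0: 0
p=0, q=1: 1
p=1, q=0: 0
p=1, q=1: 0
Count of True = 1

1


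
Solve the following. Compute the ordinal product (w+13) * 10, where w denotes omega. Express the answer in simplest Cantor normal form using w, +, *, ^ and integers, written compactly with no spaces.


Compute (w+13) * 10.
Ordinal * is associative and left-distributive over +, but NOT commutative; for finite n>1, n*w = w but w*n stays w*n.
(w+13) * 10 = (w+13) repeated 10 times. Each intermediate +13 is absorbed by the following w; only the last survives: w*10+13.
Result = w*10+13

w*10+13


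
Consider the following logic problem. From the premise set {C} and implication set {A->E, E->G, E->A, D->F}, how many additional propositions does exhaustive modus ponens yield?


Initial facts: {C}
Apply modus ponens to closure:
  (no implication fires)
Final known: {C}
New propositions: {(none)}
Count = 0

0


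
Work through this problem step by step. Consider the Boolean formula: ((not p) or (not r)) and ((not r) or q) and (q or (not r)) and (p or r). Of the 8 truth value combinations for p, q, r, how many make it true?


Evaluate all 8 assignments for p, q, r:
p=0, q=0, r=0: 0
p=0, q=0, r=1: 0
p=0, q=1, r=0: 0
p=0, q=1, r=1: 1
p=1, q=0, r=0: 1
p=1, q=0, r=1: 0
p=1, q=1, r=0: 1
p=1, q=1, r=1: 0
Satisfying count = 3

3


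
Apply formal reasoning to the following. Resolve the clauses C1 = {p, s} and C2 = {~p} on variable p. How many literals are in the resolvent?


Remove p from C1 and ~p from C2.
C1 remainder: {s}
C2 remainder: {}
Union (resolvent): {s}
Resolvent has 1 literal(s).

1


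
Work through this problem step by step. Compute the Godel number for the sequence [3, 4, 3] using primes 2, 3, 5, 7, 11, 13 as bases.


Encode each element as an exponent of the corresponding prime:
  2^3 = 8
  3^4 = 81
  5^3 = 125
Product = 8 * 81 * 125 = 81000

81000


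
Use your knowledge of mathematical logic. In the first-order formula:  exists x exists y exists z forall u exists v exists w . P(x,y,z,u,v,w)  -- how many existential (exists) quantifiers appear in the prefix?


Quantifier prefix: exists x exists y exists z forall u exists v exists w
Mark each quantifier type:
  E E E U E E
Universal count = 1, Existential count = 5
Asked for existential (exists) quantifiers: 5

5


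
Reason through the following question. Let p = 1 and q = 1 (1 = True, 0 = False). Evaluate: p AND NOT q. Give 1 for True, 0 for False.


p = 1, q = 1
Operation: p AND NOT q
Evaluate: 1 AND NOT 1 = 0

0


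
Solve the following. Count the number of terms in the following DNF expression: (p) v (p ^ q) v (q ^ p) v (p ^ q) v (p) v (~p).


A DNF formula is a disjunction of terms (conjunctions).
Terms are separated by v.
Counting the disjuncts: 6 terms.

6


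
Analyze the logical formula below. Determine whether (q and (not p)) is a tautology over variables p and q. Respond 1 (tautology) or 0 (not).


Check all 4 assignments:
p=0, q=0: 0
p=0, q=1: 1
p=1, q=0: 0
p=1, q=1: 0
Satisfying count = 1/4.
Tautology iff count = 4: no.

0


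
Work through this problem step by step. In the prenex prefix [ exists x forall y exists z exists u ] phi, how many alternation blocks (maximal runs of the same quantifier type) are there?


Quantifier-type sequence: E A E E  (A=forall, E=exists)
Group into maximal same-type runs:
  Ex1 | Ax1 | Ex2
Number of blocks = 3

3


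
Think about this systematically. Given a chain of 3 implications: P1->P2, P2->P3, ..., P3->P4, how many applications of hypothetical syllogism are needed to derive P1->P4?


With 3 implications in a chain connecting 4 propositions:
P1->P2, P2->P3, ..., P3->P4
Steps needed = (number of implications) - 1 = 3 - 1 = 2

2


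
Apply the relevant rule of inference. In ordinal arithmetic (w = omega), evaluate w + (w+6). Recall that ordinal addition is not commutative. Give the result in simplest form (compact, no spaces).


Compute w + (w+6).
Ordinal + is associative but NOT commutative; for finite n>0, n + w = w but w + n stays w+n.
w + (w+6) = (w+w) + 6 = w*2+6.
Result = w*2+6

w*2+6


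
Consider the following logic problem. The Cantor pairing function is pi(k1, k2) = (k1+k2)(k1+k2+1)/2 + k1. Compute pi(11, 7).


k1 + k2 = 18
(k1+k2)(k1+k2+1)/2 = 18 * 19 / 2 = 171
pi = 171 + 11 = 182

182


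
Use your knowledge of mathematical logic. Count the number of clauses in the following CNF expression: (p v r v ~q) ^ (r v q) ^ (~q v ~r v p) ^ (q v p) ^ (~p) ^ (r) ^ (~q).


A CNF formula is a conjunction of clauses.
Clauses are separated by ^.
Counting the conjuncts: 7 clauses.

7


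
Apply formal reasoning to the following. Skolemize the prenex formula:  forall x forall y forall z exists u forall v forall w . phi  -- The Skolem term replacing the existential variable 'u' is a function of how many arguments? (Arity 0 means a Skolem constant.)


Quantifier prefix: forall x forall y forall z exists u forall v forall w
'u' is existentially quantified at position 4.
Universal variables preceding it: x, y, z
Skolem function arity = 3

3


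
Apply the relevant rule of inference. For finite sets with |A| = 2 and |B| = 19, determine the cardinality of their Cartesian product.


The Cartesian product A x B contains all ordered pairs (a, b).
|A x B| = |A| * |B| = 2 * 19 = 38

38


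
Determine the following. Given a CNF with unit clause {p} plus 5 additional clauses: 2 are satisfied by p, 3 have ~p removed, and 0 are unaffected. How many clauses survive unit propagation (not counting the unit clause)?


Satisfied (removed): 2
Shortened (remain): 3
Unchanged (remain): 0
Remaining = 3 + 0 = 3

3


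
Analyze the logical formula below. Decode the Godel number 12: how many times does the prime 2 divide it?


Factorize 12 by dividing by 2 repeatedly.
Division steps: 2 divides 12 exactly 2 time(s).
Exponent of 2 = 2

2


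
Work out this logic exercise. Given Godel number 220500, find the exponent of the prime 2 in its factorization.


Factorize 220500 by dividing by 2 repeatedly.
Division steps: 2 divides 220500 exactly 2 time(s).
Exponent of 2 = 2

2


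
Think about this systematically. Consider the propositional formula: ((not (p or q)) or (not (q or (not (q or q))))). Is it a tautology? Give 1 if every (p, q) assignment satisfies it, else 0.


Check all 4 assignments:
p=0, q=0: 1
p=0, q=1: 0
p=1, q=0: 0
p=1, q=1: 0
Satisfying count = 1/4.
Tautology iff count = 4: no.

0


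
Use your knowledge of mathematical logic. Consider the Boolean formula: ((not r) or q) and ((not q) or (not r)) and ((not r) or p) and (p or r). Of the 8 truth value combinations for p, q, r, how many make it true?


Evaluate all 8 assignments for p, q, r:
p=0, q=0, r=0: 0
p=0, q=0, r=1: 0
p=0, q=1, r=0: 0
p=0, q=1, r=1: 0
p=1, q=0, r=0: 1
p=1, q=0, r=1: 0
p=1, q=1, r=0: 1
p=1, q=1, r=1: 0
Satisfying count = 2

2


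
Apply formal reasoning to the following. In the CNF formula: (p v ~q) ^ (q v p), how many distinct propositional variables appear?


Identify each variable that appears in the formula.
Variables found: p, q
Count = 2

2


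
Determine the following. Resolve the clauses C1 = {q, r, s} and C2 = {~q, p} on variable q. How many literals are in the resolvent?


Remove q from C1 and ~q from C2.
C1 remainder: {r, s}
C2 remainder: {p}
Union (resolvent): {p, r, s}
Resolvent has 3 literal(s).

3


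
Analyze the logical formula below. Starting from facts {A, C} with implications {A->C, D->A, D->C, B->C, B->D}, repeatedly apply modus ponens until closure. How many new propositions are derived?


Initial facts: {A, C}
Apply modus ponens to closure:
  (no implication fires)
Final known: {A, C}
New propositions: {(none)}
Count = 0

0


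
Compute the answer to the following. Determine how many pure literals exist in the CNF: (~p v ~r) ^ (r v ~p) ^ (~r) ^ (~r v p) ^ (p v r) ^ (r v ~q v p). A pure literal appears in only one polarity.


Check each variable for pure literal status:
p: mixed (not pure)
q: pure negative
r: mixed (not pure)
Pure literal count = 1

1


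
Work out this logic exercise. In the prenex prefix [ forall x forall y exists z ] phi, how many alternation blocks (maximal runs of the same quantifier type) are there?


Quantifier-type sequence: A A E  (A=forall, E=exists)
Group into maximal same-type runs:
  Ax2 | Ex1
Number of blocks = 2

2
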